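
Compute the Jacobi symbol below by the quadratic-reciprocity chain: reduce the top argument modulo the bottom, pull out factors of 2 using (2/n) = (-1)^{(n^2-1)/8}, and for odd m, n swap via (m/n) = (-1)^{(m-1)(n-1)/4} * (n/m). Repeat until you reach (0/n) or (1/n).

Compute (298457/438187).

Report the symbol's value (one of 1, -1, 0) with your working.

reciprocity: (298457/438187) = +1·(438187/298457) since 298457 mod 4 = 1, 438187 mod 4 = 3; sign now +1
(438187/298457) = (139730/298457)   [reduce mod 298457]
139730 = 2^1·69865; (2/298457) = +1 since 298457 mod 8 = 1, so (139730/298457) = (+1)^1·(69865/298457); sign now +1
reciprocity: (69865/298457) = +1·(298457/69865) since 69865 mod 4 = 1, 298457 mod 4 = 1; sign now +1
(298457/69865) = (18997/69865)   [reduce mod 69865]
reciprocity: (18997/69865) = +1·(69865/18997) since 18997 mod 4 = 1, 69865 mod 4 = 1; sign now +1
(69865/18997) = (12874/18997)   [reduce mod 18997]
12874 = 2^1·6437; (2/18997) = -1 since 18997 mod 8 = 5, so (12874/18997) = (-1)^1·(6437/18997); sign now -1
reciprocity: (6437/18997) = +1·(18997/6437) since 6437 mod 4 = 1, 18997 mod 4 = 1; sign now -1
(18997/6437) = (6123/6437)   [reduce mod 6437]
reciprocity: (6123/6437) = +1·(6437/6123) since 6123 mod 4 = 3, 6437 mod 4 = 1; sign now -1
(6437/6123) = (314/6123)   [reduce mod 6123]
314 = 2^1·157; (2/6123) = -1 since 6123 mod 8 = 3, so (314/6123) = (-1)^1·(157/6123); sign now +1
reciprocity: (157/6123) = +1·(6123/157) since 157 mod 4 = 1, 6123 mod 4 = 3; sign now +1
(6123/157) = (0/157)   [reduce mod 157]
(0/157) = 0   [gcd(a, n) > 1]; final value = 0

0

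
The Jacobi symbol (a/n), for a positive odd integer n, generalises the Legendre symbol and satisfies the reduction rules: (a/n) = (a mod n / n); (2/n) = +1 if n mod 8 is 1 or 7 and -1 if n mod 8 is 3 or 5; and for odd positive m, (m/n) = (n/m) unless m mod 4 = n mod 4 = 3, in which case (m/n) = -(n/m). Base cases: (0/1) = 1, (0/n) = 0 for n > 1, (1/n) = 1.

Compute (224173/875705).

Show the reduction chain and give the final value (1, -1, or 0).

flip (224173/875705) -> (875705/224173): both odd, 224173 mod 4 = 1, 875705 mod 4 = 1, so the flip contributes +1; sign now +1
(875705/224173): 875705 mod 224173 = 203186, so (875705/224173) = (203186/224173)
factor out 2^1: 203186 = 2^1·101593; with 224173 mod 8 = 5, (2/224173) = -1; sign now -1; continue with (101593/224173)
flip (101593/224173) -> (224173/101593): both odd, 101593 mod 4 = 1, 224173 mod 4 = 1, so the flip contributes +1; sign now -1
(224173/101593): 224173 mod 101593 = 20987, so (224173/101593) = (20987/101593)
flip (20987/101593) -> (101593/20987): both odd, 20987 mod 4 = 3, 101593 mod 4 = 1, so the flip contributes +1; sign now -1
(101593/20987): 101593 mod 20987 = 17645, so (101593/20987) = (17645/20987)
flip (17645/20987) -> (20987/17645): both odd, 17645 mod 4 = 1, 20987 mod 4 = 3, so the flip contributes +1; sign now -1
(20987/17645): 20987 mod 17645 = 3342, so (20987/17645) = (3342/17645)
factor out 2^1: 3342 = 2^1·1671; with 17645 mod 8 = 5, (2/17645) = -1; sign now +1; continue with (1671/17645)
flip (1671/17645) -> (17645/1671): both odd, 1671 mod 4 = 3, 17645 mod 4 = 1, so the flip contributes +1; sign now +1
(17645/1671): 17645 mod 1671 = 935, so (17645/1671) = (935/1671)
flip (935/1671) -> (1671/935): both odd, 935 mod 4 = 3, 1671 mod 4 = 3, so the flip contributes -1; sign now -1
(1671/935): 1671 mod 935 = 736, so (1671/935) = (736/935)
factor out 2^5: 736 = 2^5·23; with 935 mod 8 = 7, (2/935) = +1; sign now -1; continue with (23/935)
flip (23/935) -> (935/23): both odd, 23 mod 4 = 3, 935 mod 4 = 3, so the flip contributes -1; sign now +1
(935/23): 935 mod 23 = 15, so (935/23) = (15/23)
flip (15/23) -> (23/15): both odd, 15 mod 4 = 3, 23 mod 4 = 3, so the flip contributes -1; sign now -1
(23/15): 23 mod 15 = 8, so (23/15) = (8/15)
factor out 2^3: 8 = 2^3·1; with 15 mod 8 = 7, (2/15) = +1; sign now -1; continue with (1/15)
reached (1/15) = 1, so the symbol is -1

-1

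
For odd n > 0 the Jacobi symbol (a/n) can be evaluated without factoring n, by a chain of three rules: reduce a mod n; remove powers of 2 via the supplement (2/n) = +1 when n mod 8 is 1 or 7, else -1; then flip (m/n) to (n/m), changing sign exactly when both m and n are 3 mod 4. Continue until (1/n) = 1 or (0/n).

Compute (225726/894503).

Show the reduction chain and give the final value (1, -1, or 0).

factor out 2^1: 225726 = 2^1·112863; with 894503 mod 8 = 7, (2/894503) = +1; sign now +1; continue with (112863/894503)
flip (112863/894503) -> (894503/112863): both odd, 112863 mod 4 = 3, 894503 mod 4 = 3, so the flip contributes -1; sign now -1
(894503/112863): 894503 mod 112863 = 104462, so (894503/112863) = (104462/112863)
factor out 2^1: 104462 = 2^1·52231; with 112863 mod 8 = 7, (2/112863) = +1; sign now -1; continue with (52231/112863)
flip (52231/112863) -> (112863/52231): both odd, 52231 mod 4 = 3, 112863 mod 4 = 3, so the flip contributes -1; sign now +1
(112863/52231): 112863 mod 52231 = 8401, so (112863/52231) = (8401/52231)
flip (8401/52231) -> (52231/8401): both odd, 8401 mod 4 = 1, 52231 mod 4 = 3, so the flip contributes +1; sign now +1
(52231/8401): 52231 mod 8401 = 1825, so (52231/8401) = (1825/8401)
flip (1825/8401) -> (8401/1825): both odd, 1825 mod 4 = 1, 8401 mod 4 = 1, so the flip contributes +1; sign now +1
(8401/1825): 8401 mod 1825 = 1101, so (8401/1825) = (1101/1825)
flip (1101/1825) -> (1825/1101): both odd, 1101 mod 4 = 1, 1825 mod 4 = 1, so the flip contributes +1; sign now +1
(1825/1101): 1825 mod 1101 = 724, so (1825/1101) = (724/1101)
factor out 2^2: 724 = 2^2·181; with 1101 mod 8 = 5, (2/1101) = -1; sign now +1; continue with (181/1101)
flip (181/1101) -> (1101/181): both odd, 181 mod 4 = 1, 1101 mod 4 = 1, so the flip contributes +1; sign now +1
(1101/181): 1101 mod 181 = 15, so (1101/181) = (15/181)
flip (15/181) -> (181/15): both odd, 15 mod 4 = 3, 181 mod 4 = 1, so the flip contributes +1; sign now +1
(181/15): 181 mod 15 = 1, so (181/15) = (1/15)
reached (1/15) = 1, so the symbol is +1

1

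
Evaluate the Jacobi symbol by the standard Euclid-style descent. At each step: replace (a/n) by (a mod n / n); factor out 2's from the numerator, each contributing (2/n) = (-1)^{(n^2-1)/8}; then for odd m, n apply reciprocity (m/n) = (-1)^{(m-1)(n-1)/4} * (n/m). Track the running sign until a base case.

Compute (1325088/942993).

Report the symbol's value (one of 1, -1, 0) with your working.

(1325088/942993): 1325088 mod 942993 = 382095, so (1325088/942993) = (382095/942993)
flip (382095/942993) -> (942993/382095): both odd, 382095 mod 4 = 3, 942993 mod 4 = 1, so the flip contributes +1; sign now +1
(942993/382095): 942993 mod 382095 = 178803, so (942993/382095) = (178803/382095)
flip (178803/382095) -> (382095/178803): both odd, 178803 mod 4 = 3, 382095 mod 4 = 3, so the flip contributes -1; sign now -1
(382095/178803): 382095 mod 178803 = 24489, so (382095/178803) = (24489/178803)
flip (24489/178803) -> (178803/24489): both odd, 24489 mod 4 = 1, 178803 mod 4 = 3, so the flip contributes +1; sign now -1
(178803/24489): 178803 mod 24489 = 7380, so (178803/24489) = (7380/24489)
factor out 2^2: 7380 = 2^2·1845; with 24489 mod 8 = 1, (2/24489) = +1; sign now -1; continue with (1845/24489)
flip (1845/24489) -> (24489/1845): both odd, 1845 mod 4 = 1, 24489 mod 4 = 1, so the flip contributes +1; sign now -1
(24489/1845): 24489 mod 1845 = 504, so (24489/1845) = (504/1845)
factor out 2^3: 504 = 2^3·63; with 1845 mod 8 = 5, (2/1845) = -1; sign now +1; continue with (63/1845)
flip (63/1845) -> (1845/63): both odd, 63 mod 4 = 3, 1845 mod 4 = 1, so the flip contributes +1; sign now +1
(1845/63): 1845 mod 63 = 18, so (1845/63) = (18/63)
factor out 2^1: 18 = 2^1·9; with 63 mod 8 = 7, (2/63) = +1; sign now +1; continue with (9/63)
flip (9/63) -> (63/9): both odd, 9 mod 4 = 1, 63 mod 4 = 3, so the flip contributes +1; sign now +1
(63/9): 63 mod 9 = 0, so (63/9) = (0/9)
reached (0/9); gcd(a, n) > 1, so (0/9) = 0 and the symbol is 0

0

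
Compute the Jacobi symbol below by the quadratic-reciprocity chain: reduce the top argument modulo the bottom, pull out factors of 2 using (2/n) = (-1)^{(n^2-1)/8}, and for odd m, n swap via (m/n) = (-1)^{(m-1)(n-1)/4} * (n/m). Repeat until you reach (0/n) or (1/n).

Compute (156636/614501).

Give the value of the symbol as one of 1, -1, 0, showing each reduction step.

-1

factor out 2^2: 156636 = 2^2·39159; with 614501 mod 8 = 5, (2/614501) = -1; sign now +1; continue with (39159/614501)
flip (39159/614501) -> (614501/39159): both odd, 39159 mod 4 = 3, 614501 mod 4 = 1, so the flip contributes +1; sign now +1
(614501/39159): 614501 mod 39159 = 27116, so (614501/39159) = (27116/39159)
factor out 2^2: 27116 = 2^2·6779; with 39159 mod 8 = 7, (2/39159) = +1; sign now +1; continue with (6779/39159)
flip (6779/39159) -> (39159/6779): both odd, 6779 mod 4 = 3, 39159 mod 4 = 3, so the flip contributes -1; sign now -1
(39159/6779): 39159 mod 6779 = 5264, so (39159/6779) = (5264/6779)
factor out 2^4: 5264 = 2^4·329; with 6779 mod 8 = 3, (2/6779) = -1; sign now -1; continue with (329/6779)
flip (329/6779) -> (6779/329): both odd, 329 mod 4 = 1, 6779 mod 4 = 3, so the flip contributes +1; sign now -1
(6779/329): 6779 mod 329 = 199, so (6779/329) = (199/329)
flip (199/329) -> (329/199): both odd, 199 mod 4 = 3, 329 mod 4 = 1, so the flip contributes +1; sign now -1
(329/199): 329 mod 199 = 130, so (329/199) = (130/199)
factor out 2^1: 130 = 2^1·65; with 199 mod 8 = 7, (2/199) = +1; sign now -1; continue with (65/199)
flip (65/199) -> (199/65): both odd, 65 mod 4 = 1, 199 mod 4 = 3, so the flip contributes +1; sign now -1
(199/65): 199 mod 65 = 4, so (199/65) = (4/65)
factor out 2^2: 4 = 2^2·1; with 65 mod 8 = 1, (2/65) = +1; sign now -1; continue with (1/65)
reached (1/65) = 1, so the symbol is -1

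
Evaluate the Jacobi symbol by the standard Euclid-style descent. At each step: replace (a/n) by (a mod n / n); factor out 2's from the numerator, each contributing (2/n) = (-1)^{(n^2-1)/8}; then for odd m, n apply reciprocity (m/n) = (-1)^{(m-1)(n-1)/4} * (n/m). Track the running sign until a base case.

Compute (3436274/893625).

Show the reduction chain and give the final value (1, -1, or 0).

-1

(3436274/893625) = (755399/893625)   [reduce mod 893625]
reciprocity: (755399/893625) = +1·(893625/755399) since 755399 mod 4 = 3, 893625 mod 4 = 1; sign now +1
(893625/755399) = (138226/755399)   [reduce mod 755399]
138226 = 2^1·69113; (2/755399) = +1 since 755399 mod 8 = 7, so (138226/755399) = (+1)^1·(69113/755399); sign now +1
reciprocity: (69113/755399) = +1·(755399/69113) since 69113 mod 4 = 1, 755399 mod 4 = 3; sign now +1
(755399/69113) = (64269/69113)   [reduce mod 69113]
reciprocity: (64269/69113) = +1·(69113/64269) since 64269 mod 4 = 1, 69113 mod 4 = 1; sign now +1
(69113/64269) = (4844/64269)   [reduce mod 64269]
4844 = 2^2·1211; (2/64269) = -1 since 64269 mod 8 = 5, so (4844/64269) = (-1)^2·(1211/64269); sign now +1
reciprocity: (1211/64269) = +1·(64269/1211) since 1211 mod 4 = 3, 64269 mod 4 = 1; sign now +1
(64269/1211) = (86/1211)   [reduce mod 1211]
86 = 2^1·43; (2/1211) = -1 since 1211 mod 8 = 3, so (86/1211) = (-1)^1·(43/1211); sign now -1
reciprocity: (43/1211) = -1·(1211/43) since 43 mod 4 = 3, 1211 mod 4 = 3; sign now +1
(1211/43) = (7/43)   [reduce mod 43]
reciprocity: (7/43) = -1·(43/7) since 7 mod 4 = 3, 43 mod 4 = 3; sign now -1
(43/7) = (1/7)   [reduce mod 7]
(1/7) = 1; final value = sign = -1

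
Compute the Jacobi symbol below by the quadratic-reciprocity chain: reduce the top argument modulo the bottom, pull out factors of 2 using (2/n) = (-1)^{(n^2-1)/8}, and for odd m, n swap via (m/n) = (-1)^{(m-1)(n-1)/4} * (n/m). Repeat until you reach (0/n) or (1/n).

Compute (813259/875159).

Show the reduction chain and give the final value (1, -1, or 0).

-1

flip (813259/875159) -> (875159/813259): both odd, 813259 mod 4 = 3, 875159 mod 4 = 3, so the flip contributes -1; sign now -1
(875159/813259): 875159 mod 813259 = 61900, so (875159/813259) = (61900/813259)
factor out 2^2: 61900 = 2^2·15475; with 813259 mod 8 = 3, (2/813259) = -1; sign now -1; continue with (15475/813259)
flip (15475/813259) -> (813259/15475): both odd, 15475 mod 4 = 3, 813259 mod 4 = 3, so the flip contributes -1; sign now +1
(813259/15475): 813259 mod 15475 = 8559, so (813259/15475) = (8559/15475)
flip (8559/15475) -> (15475/8559): both odd, 8559 mod 4 = 3, 15475 mod 4 = 3, so the flip contributes -1; sign now -1
(15475/8559): 15475 mod 8559 = 6916, so (15475/8559) = (6916/8559)
factor out 2^2: 6916 = 2^2·1729; with 8559 mod 8 = 7, (2/8559) = +1; sign now -1; continue with (1729/8559)
flip (1729/8559) -> (8559/1729): both odd, 1729 mod 4 = 1, 8559 mod 4 = 3, so the flip contributes +1; sign now -1
(8559/1729): 8559 mod 1729 = 1643, so (8559/1729) = (1643/1729)
flip (1643/1729) -> (1729/1643): both odd, 1643 mod 4 = 3, 1729 mod 4 = 1, so the flip contributes +1; sign now -1
(1729/1643): 1729 mod 1643 = 86, so (1729/1643) = (86/1643)
factor out 2^1: 86 = 2^1·43; with 1643 mod 8 = 3, (2/1643) = -1; sign now +1; continue with (43/1643)
flip (43/1643) -> (1643/43): both odd, 43 mod 4 = 3, 1643 mod 4 = 3, so the flip contributes -1; sign now -1
(1643/43): 1643 mod 43 = 9, so (1643/43) = (9/43)
flip (9/43) -> (43/9): both odd, 9 mod 4 = 1, 43 mod 4 = 3, so the flip contributes +1; sign now -1
(43/9): 43 mod 9 = 7, so (43/9) = (7/9)
flip (7/9) -> (9/7): both odd, 7 mod 4 = 3, 9 mod 4 = 1, so the flip contributes +1; sign now -1
(9/7): 9 mod 7 = 2, so (9/7) = (2/7)
factor out 2^1: 2 = 2^1·1; with 7 mod 8 = 7, (2/7) = +1; sign now -1; continue with (1/7)
reached (1/7) = 1, so the symbol is -1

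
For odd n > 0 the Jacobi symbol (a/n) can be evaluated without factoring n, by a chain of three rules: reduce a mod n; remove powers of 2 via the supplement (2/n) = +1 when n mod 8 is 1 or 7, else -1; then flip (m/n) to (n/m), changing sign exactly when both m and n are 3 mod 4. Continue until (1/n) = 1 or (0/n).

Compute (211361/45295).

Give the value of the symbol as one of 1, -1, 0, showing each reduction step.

(211361/45295): 211361 mod 45295 = 30181, so (211361/45295) = (30181/45295)
flip (30181/45295) -> (45295/30181): both odd, 30181 mod 4 = 1, 45295 mod 4 = 3, so the flip contributes +1; sign now +1
(45295/30181): 45295 mod 30181 = 15114, so (45295/30181) = (15114/30181)
factor out 2^1: 15114 = 2^1·7557; with 30181 mod 8 = 5, (2/30181) = -1; sign now -1; continue with (7557/30181)
flip (7557/30181) -> (30181/7557): both odd, 7557 mod 4 = 1, 30181 mod 4 = 1, so the flip contributes +1; sign now -1
(30181/7557): 30181 mod 7557 = 7510, so (30181/7557) = (7510/7557)
factor out 2^1: 7510 = 2^1·3755; with 7557 mod 8 = 5, (2/7557) = -1; sign now +1; continue with (3755/7557)
flip (3755/7557) -> (7557/3755): both odd, 3755 mod 4 = 3, 7557 mod 4 = 1, so the flip contributes +1; sign now +1
(7557/3755): 7557 mod 3755 = 47, so (7557/3755) = (47/3755)
flip (47/3755) -> (3755/47): both odd, 47 mod 4 = 3, 3755 mod 4 = 3, so the flip contributes -1; sign now -1
(3755/47): 3755 mod 47 = 42, so (3755/47) = (42/47)
factor out 2^1: 42 = 2^1·21; with 47 mod 8 = 7, (2/47) = +1; sign now -1; continue with (21/47)
flip (21/47) -> (47/21): both odd, 21 mod 4 = 1, 47 mod 4 = 3, so the flip contributes +1; sign now -1
(47/21): 47 mod 21 = 5, so (47/21) = (5/21)
flip (5/21) -> (21/5): both odd, 5 mod 4 = 1, 21 mod 4 = 1, so the flip contributes +1; sign now -1
(21/5): 21 mod 5 = 1, so (21/5) = (1/5)
reached (1/5) = 1, so the symbol is -1

-1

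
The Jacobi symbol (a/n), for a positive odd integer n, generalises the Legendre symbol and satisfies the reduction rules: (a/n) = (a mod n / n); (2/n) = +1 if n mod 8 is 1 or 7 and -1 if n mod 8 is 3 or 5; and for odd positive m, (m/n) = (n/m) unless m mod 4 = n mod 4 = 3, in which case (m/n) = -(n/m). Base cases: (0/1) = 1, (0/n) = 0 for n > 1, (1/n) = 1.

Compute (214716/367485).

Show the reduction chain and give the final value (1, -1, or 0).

214716 = 2^2·53679; (2/367485) = -1 since 367485 mod 8 = 5, so (214716/367485) = (-1)^2·(53679/367485); sign now +1
reciprocity: (53679/367485) = +1·(367485/53679) since 53679 mod 4 = 3, 367485 mod 4 = 1; sign now +1
(367485/53679) = (45411/53679)   [reduce mod 53679]
reciprocity: (45411/53679) = -1·(53679/45411) since 45411 mod 4 = 3, 53679 mod 4 = 3; sign now -1
(53679/45411) = (8268/45411)   [reduce mod 45411]
8268 = 2^2·2067; (2/45411) = -1 since 45411 mod 8 = 3, so (8268/45411) = (-1)^2·(2067/45411); sign now -1
reciprocity: (2067/45411) = -1·(45411/2067) since 2067 mod 4 = 3, 45411 mod 4 = 3; sign now +1
(45411/2067) = (2004/2067)   [reduce mod 2067]
2004 = 2^2·501; (2/2067) = -1 since 2067 mod 8 = 3, so (2004/2067) = (-1)^2·(501/2067); sign now +1
reciprocity: (501/2067) = +1·(2067/501) since 501 mod 4 = 1, 2067 mod 4 = 3; sign now +1
(2067/501) = (63/501)   [reduce mod 501]
reciprocity: (63/501) = +1·(501/63) since 63 mod 4 = 3, 501 mod 4 = 1; sign now +1
(501/63) = (60/63)   [reduce mod 63]
60 = 2^2·15; (2/63) = +1 since 63 mod 8 = 7, so (60/63) = (+1)^2·(15/63); sign now +1
reciprocity: (15/63) = -1·(63/15) since 15 mod 4 = 3, 63 mod 4 = 3; sign now -1
(63/15) = (3/15)   [reduce mod 15]
reciprocity: (3/15) = -1·(15/3) since 3 mod 4 = 3, 15 mod 4 = 3; sign now +1
(15/3) = (0/3)   [reduce mod 3]
(0/3) = 0   [gcd(a, n) > 1]; final value = 0

0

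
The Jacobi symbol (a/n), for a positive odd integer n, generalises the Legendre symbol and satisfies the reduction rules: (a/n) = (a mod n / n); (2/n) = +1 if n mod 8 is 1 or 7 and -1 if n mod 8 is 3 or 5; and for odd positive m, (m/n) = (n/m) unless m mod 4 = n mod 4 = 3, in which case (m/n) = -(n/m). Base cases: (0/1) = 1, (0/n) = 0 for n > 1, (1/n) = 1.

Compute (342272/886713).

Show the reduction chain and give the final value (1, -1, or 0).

-1

342272 = 2^8·1337; (2/886713) = +1 since 886713 mod 8 = 1, so (342272/886713) = (+1)^8·(1337/886713); sign now +1
reciprocity: (1337/886713) = +1·(886713/1337) since 1337 mod 4 = 1, 886713 mod 4 = 1; sign now +1
(886713/1337) = (282/1337)   [reduce mod 1337]
282 = 2^1·141; (2/1337) = +1 since 1337 mod 8 = 1, so (282/1337) = (+1)^1·(141/1337); sign now +1
reciprocity: (141/1337) = +1·(1337/141) since 141 mod 4 = 1, 1337 mod 4 = 1; sign now +1
(1337/141) = (68/141)   [reduce mod 141]
68 = 2^2·17; (2/141) = -1 since 141 mod 8 = 5, so (68/141) = (-1)^2·(17/141); sign now +1
reciprocity: (17/141) = +1·(141/17) since 17 mod 4 = 1, 141 mod 4 = 1; sign now +1
(141/17) = (5/17)   [reduce mod 17]
reciprocity: (5/17) = +1·(17/5) since 5 mod 4 = 1, 17 mod 4 = 1; sign now +1
(17/5) = (2/5)   [reduce mod 5]
2 = 2^1·1; (2/5) = -1 since 5 mod 8 = 5, so (2/5) = (-1)^1·(1/5); sign now -1
(1/5) = 1; final value = sign = -1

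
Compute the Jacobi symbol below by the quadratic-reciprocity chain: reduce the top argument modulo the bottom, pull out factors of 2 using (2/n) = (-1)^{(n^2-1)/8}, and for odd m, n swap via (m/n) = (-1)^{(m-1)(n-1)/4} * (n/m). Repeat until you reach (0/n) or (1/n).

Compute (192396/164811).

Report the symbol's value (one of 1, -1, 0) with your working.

0

(192396/164811): 192396 mod 164811 = 27585, so (192396/164811) = (27585/164811)
flip (27585/164811) -> (164811/27585): both odd, 27585 mod 4 = 1, 164811 mod 4 = 3, so the flip contributes +1; sign now +1
(164811/27585): 164811 mod 27585 = 26886, so (164811/27585) = (26886/27585)
factor out 2^1: 26886 = 2^1·13443; with 27585 mod 8 = 1, (2/27585) = +1; sign now +1; continue with (13443/27585)
flip (13443/27585) -> (27585/13443): both odd, 13443 mod 4 = 3, 27585 mod 4 = 1, so the flip contributes +1; sign now +1
(27585/13443): 27585 mod 13443 = 699, so (27585/13443) = (699/13443)
flip (699/13443) -> (13443/699): both odd, 699 mod 4 = 3, 13443 mod 4 = 3, so the flip contributes -1; sign now -1
(13443/699): 13443 mod 699 = 162, so (13443/699) = (162/699)
factor out 2^1: 162 = 2^1·81; with 699 mod 8 = 3, (2/699) = -1; sign now +1; continue with (81/699)
flip (81/699) -> (699/81): both odd, 81 mod 4 = 1, 699 mod 4 = 3, so the flip contributes +1; sign now +1
(699/81): 699 mod 81 = 51, so (699/81) = (51/81)
flip (51/81) -> (81/51): both odd, 51 mod 4 = 3, 81 mod 4 = 1, so the flip contributes +1; sign now +1
(81/51): 81 mod 51 = 30, so (81/51) = (30/51)
factor out 2^1: 30 = 2^1·15; with 51 mod 8 = 3, (2/51) = -1; sign now -1; continue with (15/51)
flip (15/51) -> (51/15): both odd, 15 mod 4 = 3, 51 mod 4 = 3, so the flip contributes -1; sign now +1
(51/15): 51 mod 15 = 6, so (51/15) = (6/15)
factor out 2^1: 6 = 2^1·3; with 15 mod 8 = 7, (2/15) = +1; sign now +1; continue with (3/15)
flip (3/15) -> (15/3): both odd, 3 mod 4 = 3, 15 mod 4 = 3, so the flip contributes -1; sign now -1
(15/3): 15 mod 3 = 0, so (15/3) = (0/3)
reached (0/3); gcd(a, n) > 1, so (0/3) = 0 and the symbol is 0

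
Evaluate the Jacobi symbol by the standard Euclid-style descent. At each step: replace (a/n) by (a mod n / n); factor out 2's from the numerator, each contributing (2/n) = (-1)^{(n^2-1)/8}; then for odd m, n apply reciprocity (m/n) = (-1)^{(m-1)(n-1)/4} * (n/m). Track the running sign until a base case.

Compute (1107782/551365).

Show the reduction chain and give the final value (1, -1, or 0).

-1

(1107782/551365) = (5052/551365)   [reduce mod 551365]
5052 = 2^2·1263; (2/551365) = -1 since 551365 mod 8 = 5, so (5052/551365) = (-1)^2·(1263/551365); sign now +1
reciprocity: (1263/551365) = +1·(551365/1263) since 1263 mod 4 = 3, 551365 mod 4 = 1; sign now +1
(551365/1263) = (697/1263)   [reduce mod 1263]
reciprocity: (697/1263) = +1·(1263/697) since 697 mod 4 = 1, 1263 mod 4 = 3; sign now +1
(1263/697) = (566/697)   [reduce mod 697]
566 = 2^1·283; (2/697) = +1 since 697 mod 8 = 1, so (566/697) = (+1)^1·(283/697); sign now +1
reciprocity: (283/697) = +1·(697/283) since 283 mod 4 = 3, 697 mod 4 = 1; sign now +1
(697/283) = (131/283)   [reduce mod 283]
reciprocity: (131/283) = -1·(283/131) since 131 mod 4 = 3, 283 mod 4 = 3; sign now -1
(283/131) = (21/131)   [reduce mod 131]
reciprocity: (21/131) = +1·(131/21) since 21 mod 4 = 1, 131 mod 4 = 3; sign now -1
(131/21) = (5/21)   [reduce mod 21]
reciprocity: (5/21) = +1·(21/5) since 5 mod 4 = 1, 21 mod 4 = 1; sign now -1
(21/5) = (1/5)   [reduce mod 5]
(1/5) = 1; final value = sign = -1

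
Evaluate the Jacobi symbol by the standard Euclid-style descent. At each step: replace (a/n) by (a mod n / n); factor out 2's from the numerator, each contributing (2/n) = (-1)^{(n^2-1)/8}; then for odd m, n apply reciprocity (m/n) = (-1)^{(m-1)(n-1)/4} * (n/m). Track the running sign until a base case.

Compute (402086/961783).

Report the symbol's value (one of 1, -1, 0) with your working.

-1

factor out 2^1: 402086 = 2^1·201043; with 961783 mod 8 = 7, (2/961783) = +1; sign now +1; continue with (201043/961783)
flip (201043/961783) -> (961783/201043): both odd, 201043 mod 4 = 3, 961783 mod 4 = 3, so the flip contributes -1; sign now -1
(961783/201043): 961783 mod 201043 = 157611, so (961783/201043) = (157611/201043)
flip (157611/201043) -> (201043/157611): both odd, 157611 mod 4 = 3, 201043 mod 4 = 3, so the flip contributes -1; sign now +1
(201043/157611): 201043 mod 157611 = 43432, so (201043/157611) = (43432/157611)
factor out 2^3: 43432 = 2^3·5429; with 157611 mod 8 = 3, (2/157611) = -1; sign now -1; continue with (5429/157611)
flip (5429/157611) -> (157611/5429): both odd, 5429 mod 4 = 1, 157611 mod 4 = 3, so the flip contributes +1; sign now -1
(157611/5429): 157611 mod 5429 = 170, so (157611/5429) = (170/5429)
factor out 2^1: 170 = 2^1·85; with 5429 mod 8 = 5, (2/5429) = -1; sign now +1; continue with (85/5429)
flip (85/5429) -> (5429/85): both odd, 85 mod 4 = 1, 5429 mod 4 = 1, so the flip contributes +1; sign now +1
(5429/85): 5429 mod 85 = 74, so (5429/85) = (74/85)
factor out 2^1: 74 = 2^1·37; with 85 mod 8 = 5, (2/85) = -1; sign now -1; continue with (37/85)
flip (37/85) -> (85/37): both odd, 37 mod 4 = 1, 85 mod 4 = 1, so the flip contributes +1; sign now -1
(85/37): 85 mod 37 = 11, so (85/37) = (11/37)
flip (11/37) -> (37/11): both odd, 11 mod 4 = 3, 37 mod 4 = 1, so the flip contributes +1; sign now -1
(37/11): 37 mod 11 = 4, so (37/11) = (4/11)
factor out 2^2: 4 = 2^2·1; with 11 mod 8 = 3, (2/11) = -1; sign now -1; continue with (1/11)
reached (1/11) = 1, so the symbol is -1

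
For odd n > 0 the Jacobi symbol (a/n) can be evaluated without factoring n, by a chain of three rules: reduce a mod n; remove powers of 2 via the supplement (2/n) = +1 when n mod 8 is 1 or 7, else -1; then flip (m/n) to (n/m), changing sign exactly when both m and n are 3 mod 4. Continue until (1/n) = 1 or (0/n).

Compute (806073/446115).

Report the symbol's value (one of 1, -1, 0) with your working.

(806073/446115) = (359958/446115)   [reduce mod 446115]
359958 = 2^1·179979; (2/446115) = -1 since 446115 mod 8 = 3, so (359958/446115) = (-1)^1·(179979/446115); sign now -1
reciprocity: (179979/446115) = -1·(446115/179979) since 179979 mod 4 = 3, 446115 mod 4 = 3; sign now +1
(446115/179979) = (86157/179979)   [reduce mod 179979]
reciprocity: (86157/179979) = +1·(179979/86157) since 86157 mod 4 = 1, 179979 mod 4 = 3; sign now +1
(179979/86157) = (7665/86157)   [reduce mod 86157]
reciprocity: (7665/86157) = +1·(86157/7665) since 7665 mod 4 = 1, 86157 mod 4 = 1; sign now +1
(86157/7665) = (1842/7665)   [reduce mod 7665]
1842 = 2^1·921; (2/7665) = +1 since 7665 mod 8 = 1, so (1842/7665) = (+1)^1·(921/7665); sign now +1
reciprocity: (921/7665) = +1·(7665/921) since 921 mod 4 = 1, 7665 mod 4 = 1; sign now +1
(7665/921) = (297/921)   [reduce mod 921]
reciprocity: (297/921) = +1·(921/297) since 297 mod 4 = 1, 921 mod 4 = 1; sign now +1
(921/297) = (30/297)   [reduce mod 297]
30 = 2^1·15; (2/297) = +1 since 297 mod 8 = 1, so (30/297) = (+1)^1·(15/297); sign now +1
reciprocity: (15/297) = +1·(297/15) since 15 mod 4 = 3, 297 mod 4 = 1; sign now +1
(297/15) = (12/15)   [reduce mod 15]
12 = 2^2·3; (2/15) = +1 since 15 mod 8 = 7, so (12/15) = (+1)^2·(3/15); sign now +1
reciprocity: (3/15) = -1·(15/3) since 3 mod 4 = 3, 15 mod 4 = 3; sign now -1
(15/3) = (0/3)   [reduce mod 3]
(0/3) = 0   [gcd(a, n) > 1]; final value = 0

0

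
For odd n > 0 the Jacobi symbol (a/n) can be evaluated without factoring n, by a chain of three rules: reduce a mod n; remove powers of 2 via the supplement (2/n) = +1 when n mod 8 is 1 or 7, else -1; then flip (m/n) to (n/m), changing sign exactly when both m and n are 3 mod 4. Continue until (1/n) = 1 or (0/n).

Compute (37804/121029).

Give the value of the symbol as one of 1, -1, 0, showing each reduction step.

37804 = 2^2·9451; (2/121029) = -1 since 121029 mod 8 = 5, so (37804/121029) = (-1)^2·(9451/121029); sign now +1
reciprocity: (9451/121029) = +1·(121029/9451) since 9451 mod 4 = 3, 121029 mod 4 = 1; sign now +1
(121029/9451) = (7617/9451)   [reduce mod 9451]
reciprocity: (7617/9451) = +1·(9451/7617) since 7617 mod 4 = 1, 9451 mod 4 = 3; sign now +1
(9451/7617) = (1834/7617)   [reduce mod 7617]
1834 = 2^1·917; (2/7617) = +1 since 7617 mod 8 = 1, so (1834/7617) = (+1)^1·(917/7617); sign now +1
reciprocity: (917/7617) = +1·(7617/917) since 917 mod 4 = 1, 7617 mod 4 = 1; sign now +1
(7617/917) = (281/917)   [reduce mod 917]
reciprocity: (281/917) = +1·(917/281) since 281 mod 4 = 1, 917 mod 4 = 1; sign now +1
(917/281) = (74/281)   [reduce mod 281]
74 = 2^1·37; (2/281) = +1 since 281 mod 8 = 1, so (74/281) = (+1)^1·(37/281); sign now +1
reciprocity: (37/281) = +1·(281/37) since 37 mod 4 = 1, 281 mod 4 = 1; sign now +1
(281/37) = (22/37)   [reduce mod 37]
22 = 2^1·11; (2/37) = -1 since 37 mod 8 = 5, so (22/37) = (-1)^1·(11/37); sign now -1
reciprocity: (11/37) = +1·(37/11) since 11 mod 4 = 3, 37 mod 4 = 1; sign now -1
(37/11) = (4/11)   [reduce mod 11]
4 = 2^2·1; (2/11) = -1 since 11 mod 8 = 3, so (4/11) = (-1)^2·(1/11); sign now -1
(1/11) = 1; final value = sign = -1

-1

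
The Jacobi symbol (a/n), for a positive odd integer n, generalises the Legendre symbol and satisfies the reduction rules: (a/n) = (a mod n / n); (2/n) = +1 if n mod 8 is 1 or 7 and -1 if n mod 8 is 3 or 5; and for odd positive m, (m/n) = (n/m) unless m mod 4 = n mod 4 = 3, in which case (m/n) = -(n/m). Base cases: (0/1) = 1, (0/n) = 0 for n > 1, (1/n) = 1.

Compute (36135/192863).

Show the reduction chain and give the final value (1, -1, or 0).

0

reciprocity: (36135/192863) = -1·(192863/36135) since 36135 mod 4 = 3, 192863 mod 4 = 3; sign now -1
(192863/36135) = (12188/36135)   [reduce mod 36135]
12188 = 2^2·3047; (2/36135) = +1 since 36135 mod 8 = 7, so (12188/36135) = (+1)^2·(3047/36135); sign now -1
reciprocity: (3047/36135) = -1·(36135/3047) since 3047 mod 4 = 3, 36135 mod 4 = 3; sign now +1
(36135/3047) = (2618/3047)   [reduce mod 3047]
2618 = 2^1·1309; (2/3047) = +1 since 3047 mod 8 = 7, so (2618/3047) = (+1)^1·(1309/3047); sign now +1
reciprocity: (1309/3047) = +1·(3047/1309) since 1309 mod 4 = 1, 3047 mod 4 = 3; sign now +1
(3047/1309) = (429/1309)   [reduce mod 1309]
reciprocity: (429/1309) = +1·(1309/429) since 429 mod 4 = 1, 1309 mod 4 = 1; sign now +1
(1309/429) = (22/429)   [reduce mod 429]
22 = 2^1·11; (2/429) = -1 since 429 mod 8 = 5, so (22/429) = (-1)^1·(11/429); sign now -1
reciprocity: (11/429) = +1·(429/11) since 11 mod 4 = 3, 429 mod 4 = 1; sign now -1
(429/11) = (0/11)   [reduce mod 11]
(0/11) = 0   [gcd(a, n) > 1]; final value = 0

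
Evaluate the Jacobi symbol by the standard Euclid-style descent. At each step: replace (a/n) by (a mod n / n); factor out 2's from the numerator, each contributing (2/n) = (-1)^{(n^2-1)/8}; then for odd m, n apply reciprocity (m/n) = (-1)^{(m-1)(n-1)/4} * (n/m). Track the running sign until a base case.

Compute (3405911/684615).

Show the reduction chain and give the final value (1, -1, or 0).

(3405911/684615): 3405911 mod 684615 = 667451, so (3405911/684615) = (667451/684615)
flip (667451/684615) -> (684615/667451): both odd, 667451 mod 4 = 3, 684615 mod 4 = 3, so the flip contributes -1; sign now -1
(684615/667451): 684615 mod 667451 = 17164, so (684615/667451) = (17164/667451)
factor out 2^2: 17164 = 2^2·4291; with 667451 mod 8 = 3, (2/667451) = -1; sign now -1; continue with (4291/667451)
flip (4291/667451) -> (667451/4291): both odd, 4291 mod 4 = 3, 667451 mod 4 = 3, so the flip contributes -1; sign now +1
(667451/4291): 667451 mod 4291 = 2346, so (667451/4291) = (2346/4291)
factor out 2^1: 2346 = 2^1·1173; with 4291 mod 8 = 3, (2/4291) = -1; sign now -1; continue with (1173/4291)
flip (1173/4291) -> (4291/1173): both odd, 1173 mod 4 = 1, 4291 mod 4 = 3, so the flip contributes +1; sign now -1
(4291/1173): 4291 mod 1173 = 772, so (4291/1173) = (772/1173)
factor out 2^2: 772 = 2^2·193; with 1173 mod 8 = 5, (2/1173) = -1; sign now -1; continue with (193/1173)
flip (193/1173) -> (1173/193): both odd, 193 mod 4 = 1, 1173 mod 4 = 1, so the flip contributes +1; sign now -1
(1173/193): 1173 mod 193 = 15, so (1173/193) = (15/193)
flip (15/193) -> (193/15): both odd, 15 mod 4 = 3, 193 mod 4 = 1, so the flip contributes +1; sign now -1
(193/15): 193 mod 15 = 13, so (193/15) = (13/15)
flip (13/15) -> (15/13): both odd, 13 mod 4 = 1, 15 mod 4 = 3, so the flip contributes +1; sign now -1
(15/13): 15 mod 13 = 2, so (15/13) = (2/13)
factor out 2^1: 2 = 2^1·1; with 13 mod 8 = 5, (2/13) = -1; sign now +1; continue with (1/13)
reached (1/13) = 1, so the symbol is +1

1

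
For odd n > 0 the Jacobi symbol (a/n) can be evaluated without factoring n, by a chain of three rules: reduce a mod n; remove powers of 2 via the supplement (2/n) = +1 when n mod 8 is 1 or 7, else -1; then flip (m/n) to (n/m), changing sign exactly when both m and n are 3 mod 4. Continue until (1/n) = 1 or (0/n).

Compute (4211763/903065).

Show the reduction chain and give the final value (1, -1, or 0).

1

(4211763/903065) = (599503/903065)   [reduce mod 903065]
reciprocity: (599503/903065) = +1·(903065/599503) since 599503 mod 4 = 3, 903065 mod 4 = 1; sign now +1
(903065/599503) = (303562/599503)   [reduce mod 599503]
303562 = 2^1·151781; (2/599503) = +1 since 599503 mod 8 = 7, so (303562/599503) = (+1)^1·(151781/599503); sign now +1
reciprocity: (151781/599503) = +1·(599503/151781) since 151781 mod 4 = 1, 599503 mod 4 = 3; sign now +1
(599503/151781) = (144160/151781)   [reduce mod 151781]
144160 = 2^5·4505; (2/151781) = -1 since 151781 mod 8 = 5, so (144160/151781) = (-1)^5·(4505/151781); sign now -1
reciprocity: (4505/151781) = +1·(151781/4505) since 4505 mod 4 = 1, 151781 mod 4 = 1; sign now -1
(151781/4505) = (3116/4505)   [reduce mod 4505]
3116 = 2^2·779; (2/4505) = +1 since 4505 mod 8 = 1, so (3116/4505) = (+1)^2·(779/4505); sign now -1
reciprocity: (779/4505) = +1·(4505/779) since 779 mod 4 = 3, 4505 mod 4 = 1; sign now -1
(4505/779) = (610/779)   [reduce mod 779]
610 = 2^1·305; (2/779) = -1 since 779 mod 8 = 3, so (610/779) = (-1)^1·(305/779); sign now +1
reciprocity: (305/779) = +1·(779/305) since 305 mod 4 = 1, 779 mod 4 = 3; sign now +1
(779/305) = (169/305)   [reduce mod 305]
reciprocity: (169/305) = +1·(305/169) since 169 mod 4 = 1, 305 mod 4 = 1; sign now +1
(305/169) = (136/169)   [reduce mod 169]
136 = 2^3·17; (2/169) = +1 since 169 mod 8 = 1, so (136/169) = (+1)^3·(17/169); sign now +1
reciprocity: (17/169) = +1·(169/17) since 17 mod 4 = 1, 169 mod 4 = 1; sign now +1
(169/17) = (16/17)   [reduce mod 17]
16 = 2^4·1; (2/17) = +1 since 17 mod 8 = 1, so (16/17) = (+1)^4·(1/17); sign now +1
(1/17) = 1; final value = sign = +1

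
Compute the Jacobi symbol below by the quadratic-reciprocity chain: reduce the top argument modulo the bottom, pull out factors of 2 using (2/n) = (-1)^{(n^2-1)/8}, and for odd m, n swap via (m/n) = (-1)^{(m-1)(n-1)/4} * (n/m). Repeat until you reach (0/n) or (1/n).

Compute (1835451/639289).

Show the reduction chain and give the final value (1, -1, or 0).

-1

(1835451/639289): 1835451 mod 639289 = 556873, so (1835451/639289) = (556873/639289)
flip (556873/639289) -> (639289/556873): both odd, 556873 mod 4 = 1, 639289 mod 4 = 1, so the flip contributes +1; sign now +1
(639289/556873): 639289 mod 556873 = 82416, so (639289/556873) = (82416/556873)
factor out 2^4: 82416 = 2^4·5151; with 556873 mod 8 = 1, (2/556873) = +1; sign now +1; continue with (5151/556873)
flip (5151/556873) -> (556873/5151): both odd, 5151 mod 4 = 3, 556873 mod 4 = 1, so the flip contributes +1; sign now +1
(556873/5151): 556873 mod 5151 = 565, so (556873/5151) = (565/5151)
flip (565/5151) -> (5151/565): both odd, 565 mod 4 = 1, 5151 mod 4 = 3, so the flip contributes +1; sign now +1
(5151/565): 5151 mod 565 = 66, so (5151/565) = (66/565)
factor out 2^1: 66 = 2^1·33; with 565 mod 8 = 5, (2/565) = -1; sign now -1; continue with (33/565)
flip (33/565) -> (565/33): both odd, 33 mod 4 = 1, 565 mod 4 = 1, so the flip contributes +1; sign now -1
(565/33): 565 mod 33 = 4, so (565/33) = (4/33)
factor out 2^2: 4 = 2^2·1; with 33 mod 8 = 1, (2/33) = +1; sign now -1; continue with (1/33)
reached (1/33) = 1, so the symbol is -1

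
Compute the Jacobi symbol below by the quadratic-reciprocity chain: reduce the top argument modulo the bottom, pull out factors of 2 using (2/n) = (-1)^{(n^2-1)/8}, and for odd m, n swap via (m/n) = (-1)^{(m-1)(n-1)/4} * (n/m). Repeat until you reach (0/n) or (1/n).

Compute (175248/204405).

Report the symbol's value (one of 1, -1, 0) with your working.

factor out 2^4: 175248 = 2^4·10953; with 204405 mod 8 = 5, (2/204405) = -1; sign now +1; continue with (10953/204405)
flip (10953/204405) -> (204405/10953): both odd, 10953 mod 4 = 1, 204405 mod 4 = 1, so the flip contributes +1; sign now +1
(204405/10953): 204405 mod 10953 = 7251, so (204405/10953) = (7251/10953)
flip (7251/10953) -> (10953/7251): both odd, 7251 mod 4 = 3, 10953 mod 4 = 1, so the flip contributes +1; sign now +1
(10953/7251): 10953 mod 7251 = 3702, so (10953/7251) = (3702/7251)
factor out 2^1: 3702 = 2^1·1851; with 7251 mod 8 = 3, (2/7251) = -1; sign now -1; continue with (1851/7251)
flip (1851/7251) -> (7251/1851): both odd, 1851 mod 4 = 3, 7251 mod 4 = 3, so the flip contributes -1; sign now +1
(7251/1851): 7251 mod 1851 = 1698, so (7251/1851) = (1698/1851)
factor out 2^1: 1698 = 2^1·849; with 1851 mod 8 = 3, (2/1851) = -1; sign now -1; continue with (849/1851)
flip (849/1851) -> (1851/849): both odd, 849 mod 4 = 1, 1851 mod 4 = 3, so the flip contributes +1; sign now -1
(1851/849): 1851 mod 849 = 153, so (1851/849) = (153/849)
flip (153/849) -> (849/153): both odd, 153 mod 4 = 1, 849 mod 4 = 1, so the flip contributes +1; sign now -1
(849/153): 849 mod 153 = 84, so (849/153) = (84/153)
factor out 2^2: 84 = 2^2·21; with 153 mod 8 = 1, (2/153) = +1; sign now -1; continue with (21/153)
flip (21/153) -> (153/21): both odd, 21 mod 4 = 1, 153 mod 4 = 1, so the flip contributes +1; sign now -1
(153/21): 153 mod 21 = 6, so (153/21) = (6/21)
factor out 2^1: 6 = 2^1·3; with 21 mod 8 = 5, (2/21) = -1; sign now +1; continue with (3/21)
flip (3/21) -> (21/3): both odd, 3 mod 4 = 3, 21 mod 4 = 1, so the flip contributes +1; sign now +1
(21/3): 21 mod 3 = 0, so (21/3) = (0/3)
reached (0/3); gcd(a, n) > 1, so (0/3) = 0 and the symbol is 0

0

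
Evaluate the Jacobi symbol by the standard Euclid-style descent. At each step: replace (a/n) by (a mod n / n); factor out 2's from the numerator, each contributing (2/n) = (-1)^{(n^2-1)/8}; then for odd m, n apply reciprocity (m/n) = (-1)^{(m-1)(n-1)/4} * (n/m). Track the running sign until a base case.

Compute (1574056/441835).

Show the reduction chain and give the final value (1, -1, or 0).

(1574056/441835): 1574056 mod 441835 = 248551, so (1574056/441835) = (248551/441835)
flip (248551/441835) -> (441835/248551): both odd, 248551 mod 4 = 3, 441835 mod 4 = 3, so the flip contributes -1; sign now -1
(441835/248551): 441835 mod 248551 = 193284, so (441835/248551) = (193284/248551)
factor out 2^2: 193284 = 2^2·48321; with 248551 mod 8 = 7, (2/248551) = +1; sign now -1; continue with (48321/248551)
flip (48321/248551) -> (248551/48321): both odd, 48321 mod 4 = 1, 248551 mod 4 = 3, so the flip contributes +1; sign now -1
(248551/48321): 248551 mod 48321 = 6946, so (248551/48321) = (6946/48321)
factor out 2^1: 6946 = 2^1·3473; with 48321 mod 8 = 1, (2/48321) = +1; sign now -1; continue with (3473/48321)
flip (3473/48321) -> (48321/3473): both odd, 3473 mod 4 = 1, 48321 mod 4 = 1, so the flip contributes +1; sign now -1
(48321/3473): 48321 mod 3473 = 3172, so (48321/3473) = (3172/3473)
factor out 2^2: 3172 = 2^2·793; with 3473 mod 8 = 1, (2/3473) = +1; sign now -1; continue with (793/3473)
flip (793/3473) -> (3473/793): both odd, 793 mod 4 = 1, 3473 mod 4 = 1, so the flip contributes +1; sign now -1
(3473/793): 3473 mod 793 = 301, so (3473/793) = (301/793)
flip (301/793) -> (793/301): both odd, 301 mod 4 = 1, 793 mod 4 = 1, so the flip contributes +1; sign now -1
(793/301): 793 mod 301 = 191, so (793/301) = (191/301)
flip (191/301) -> (301/191): both odd, 191 mod 4 = 3, 301 mod 4 = 1, so the flip contributes +1; sign now -1
(301/191): 301 mod 191 = 110, so (301/191) = (110/191)
factor out 2^1: 110 = 2^1·55; with 191 mod 8 = 7, (2/191) = +1; sign now -1; continue with (55/191)
flip (55/191) -> (191/55): both odd, 55 mod 4 = 3, 191 mod 4 = 3, so the flip contributes -1; sign now +1
(191/55): 191 mod 55 = 26, so (191/55) = (26/55)
factor out 2^1: 26 = 2^1·13; with 55 mod 8 = 7, (2/55) = +1; sign now +1; continue with (13/55)
flip (13/55) -> (55/13): both odd, 13 mod 4 = 1, 55 mod 4 = 3, so the flip contributes +1; sign now +1
(55/13): 55 mod 13 = 3, so (55/13) = (3/13)
flip (3/13) -> (13/3): both odd, 3 mod 4 = 3, 13 mod 4 = 1, so the flip contributes +1; sign now +1
(13/3): 13 mod 3 = 1, so (13/3) = (1/3)
reached (1/3) = 1, so the symbol is +1

1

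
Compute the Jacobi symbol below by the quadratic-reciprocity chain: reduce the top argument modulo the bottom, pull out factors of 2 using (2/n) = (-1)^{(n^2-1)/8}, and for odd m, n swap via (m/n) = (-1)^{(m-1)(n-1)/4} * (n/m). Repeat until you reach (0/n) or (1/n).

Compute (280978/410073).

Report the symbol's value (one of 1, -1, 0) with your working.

factor out 2^1: 280978 = 2^1·140489; with 410073 mod 8 = 1, (2/410073) = +1; sign now +1; continue with (140489/410073)
flip (140489/410073) -> (410073/140489): both odd, 140489 mod 4 = 1, 410073 mod 4 = 1, so the flip contributes +1; sign now +1
(410073/140489): 410073 mod 140489 = 129095, so (410073/140489) = (129095/140489)
flip (129095/140489) -> (140489/129095): both odd, 129095 mod 4 = 3, 140489 mod 4 = 1, so the flip contributes +1; sign now +1
(140489/129095): 140489 mod 129095 = 11394, so (140489/129095) = (11394/129095)
factor out 2^1: 11394 = 2^1·5697; with 129095 mod 8 = 7, (2/129095) = +1; sign now +1; continue with (5697/129095)
flip (5697/129095) -> (129095/5697): both odd, 5697 mod 4 = 1, 129095 mod 4 = 3, so the flip contributes +1; sign now +1
(129095/5697): 129095 mod 5697 = 3761, so (129095/5697) = (3761/5697)
flip (3761/5697) -> (5697/3761): both odd, 3761 mod 4 = 1, 5697 mod 4 = 1, so the flip contributes +1; sign now +1
(5697/3761): 5697 mod 3761 = 1936, so (5697/3761) = (1936/3761)
factor out 2^4: 1936 = 2^4·121; with 3761 mod 8 = 1, (2/3761) = +1; sign now +1; continue with (121/3761)
flip (121/3761) -> (3761/121): both odd, 121 mod 4 = 1, 3761 mod 4 = 1, so the flip contributes +1; sign now +1
(3761/121): 3761 mod 121 = 10, so (3761/121) = (10/121)
factor out 2^1: 10 = 2^1·5; with 121 mod 8 = 1, (2/121) = +1; sign now +1; continue with (5/121)
flip (5/121) -> (121/5): both odd, 5 mod 4 = 1, 121 mod 4 = 1, so the flip contributes +1; sign now +1
(121/5): 121 mod 5 = 1, so (121/5) = (1/5)
reached (1/5) = 1, so the symbol is +1

1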